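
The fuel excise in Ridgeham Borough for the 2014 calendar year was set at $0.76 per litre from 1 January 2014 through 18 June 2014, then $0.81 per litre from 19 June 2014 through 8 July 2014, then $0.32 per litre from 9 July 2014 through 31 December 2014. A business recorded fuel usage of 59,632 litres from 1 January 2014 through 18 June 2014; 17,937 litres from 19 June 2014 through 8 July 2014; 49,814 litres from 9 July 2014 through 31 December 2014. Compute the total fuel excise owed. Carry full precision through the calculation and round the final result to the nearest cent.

$75789.77

1 January – 18 June 2014: 59,632 litres at $0.76/litre → $45320.32
19 June – 8 July 2014: 17,937 litres at $0.81/litre → $14528.97
9 July – 31 December 2014: 49,814 litres at $0.32/litre → $15940.48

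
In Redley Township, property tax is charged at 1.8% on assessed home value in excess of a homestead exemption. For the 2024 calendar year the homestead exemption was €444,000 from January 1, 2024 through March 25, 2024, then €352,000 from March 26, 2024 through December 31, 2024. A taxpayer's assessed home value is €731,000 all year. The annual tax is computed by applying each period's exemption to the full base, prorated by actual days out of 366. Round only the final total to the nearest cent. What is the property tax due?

January 1 – March 25, 2024: 85 days, exemption €444,000 → (€731,000 − €444,000) × 1.8% × 85/366 = €1,199.7541
March 26 – December 31, 2024: 281 days, exemption €352,000 → (€731,000 − €352,000) × 1.8% × 281/366 = €5,237.6557
Total = €6,437.4098

€6,437.41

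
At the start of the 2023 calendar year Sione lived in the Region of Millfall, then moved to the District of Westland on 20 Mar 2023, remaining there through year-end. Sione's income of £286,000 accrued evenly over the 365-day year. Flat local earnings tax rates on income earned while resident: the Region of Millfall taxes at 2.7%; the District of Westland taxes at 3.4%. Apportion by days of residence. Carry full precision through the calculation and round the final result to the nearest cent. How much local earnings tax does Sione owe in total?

The Region of Millfall, 1 Jan – 19 Mar 2023: 78 days → £286,000 × 2.7% × 78/365 = £1,650.1808
The District of Westland, 20 Mar – 31 Dec 2023: 287 days → £286,000 × 3.4% × 287/365 = £7,645.9945
Total = £9,296.1753

£9,296.18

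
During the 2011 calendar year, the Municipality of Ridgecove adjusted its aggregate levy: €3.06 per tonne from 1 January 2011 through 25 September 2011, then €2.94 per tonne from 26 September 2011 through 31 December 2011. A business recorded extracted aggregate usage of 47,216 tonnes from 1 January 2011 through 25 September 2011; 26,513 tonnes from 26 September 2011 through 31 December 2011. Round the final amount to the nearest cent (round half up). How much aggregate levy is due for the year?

1 January – 25 September 2011: 47,216 tonnes at €3.06/tonne → €144,480.96
26 September – 31 December 2011: 26,513 tonnes at €2.94/tonne → €77,948.22

€222,429.18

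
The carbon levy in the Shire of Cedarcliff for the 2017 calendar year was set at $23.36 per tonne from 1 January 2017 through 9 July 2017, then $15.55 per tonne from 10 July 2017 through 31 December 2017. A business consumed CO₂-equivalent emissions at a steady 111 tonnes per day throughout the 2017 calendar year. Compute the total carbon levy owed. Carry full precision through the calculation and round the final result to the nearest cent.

1 January – 9 July 2017: 190 days × 111 tonnes/day = 21,090 tonnes at $23.36/tonne → $492,662.40
10 July – 31 December 2017: 175 days × 111 tonnes/day = 19,425 tonnes at $15.55/tonne → $302,058.75

$794,721.15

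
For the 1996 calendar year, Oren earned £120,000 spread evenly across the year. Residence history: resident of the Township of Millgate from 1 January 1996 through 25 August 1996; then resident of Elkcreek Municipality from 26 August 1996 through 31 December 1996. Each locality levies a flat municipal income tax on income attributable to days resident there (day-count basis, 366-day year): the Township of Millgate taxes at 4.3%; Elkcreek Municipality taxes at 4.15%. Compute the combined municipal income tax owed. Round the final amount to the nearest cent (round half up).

£5,097.05

The Township of Millgate, 1 January – 25 August 1996: 238 days → £120,000 × 4.3% × 238/366 = £3,355.4098
Elkcreek Municipality, 26 August – 31 December 1996: 128 days → £120,000 × 4.15% × 128/366 = £1,741.6393
Total = £5,097.0492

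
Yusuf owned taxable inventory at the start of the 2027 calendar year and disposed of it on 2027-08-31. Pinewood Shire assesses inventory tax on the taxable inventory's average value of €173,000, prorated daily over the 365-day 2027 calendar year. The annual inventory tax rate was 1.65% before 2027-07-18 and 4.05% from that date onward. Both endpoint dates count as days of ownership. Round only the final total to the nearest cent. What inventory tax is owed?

€2,412.28

2027-01-01 to 2027-07-17: 198 days at 1.65% → €173,000 × 1.65% × 198/365 = €1,548.4685
2027-07-18 to 2027-08-31: 45 days at 4.05% → €173,000 × 4.05% × 45/365 = €863.8151
Total = €2,412.2836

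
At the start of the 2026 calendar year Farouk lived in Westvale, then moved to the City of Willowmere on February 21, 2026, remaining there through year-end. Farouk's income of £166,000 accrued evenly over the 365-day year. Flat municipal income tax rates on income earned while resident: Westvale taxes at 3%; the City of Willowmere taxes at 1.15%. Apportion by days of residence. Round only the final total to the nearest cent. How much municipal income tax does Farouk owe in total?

£2,338.10

Westvale, January 1 – February 20, 2026: 51 days → £166,000 × 3% × 51/365 = £695.8356
The City of Willowmere, February 21 – December 31, 2026: 314 days → £166,000 × 1.15% × 314/365 = £1,642.2630
Total = £2,338.0986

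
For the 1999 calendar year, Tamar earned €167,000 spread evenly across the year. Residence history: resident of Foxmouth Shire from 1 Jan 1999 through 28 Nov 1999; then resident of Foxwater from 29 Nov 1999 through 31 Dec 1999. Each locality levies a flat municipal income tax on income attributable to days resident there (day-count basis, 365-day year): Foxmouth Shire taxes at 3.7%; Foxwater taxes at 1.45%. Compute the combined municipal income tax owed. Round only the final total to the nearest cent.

Foxmouth Shire, 1 Jan – 28 Nov 1999: 332 days → €167,000 × 3.7% × 332/365 = €5,620.3507
Foxwater, 29 Nov – 31 Dec 1999: 33 days → €167,000 × 1.45% × 33/365 = €218.9301
Total = €5,839.2808

€5,839.28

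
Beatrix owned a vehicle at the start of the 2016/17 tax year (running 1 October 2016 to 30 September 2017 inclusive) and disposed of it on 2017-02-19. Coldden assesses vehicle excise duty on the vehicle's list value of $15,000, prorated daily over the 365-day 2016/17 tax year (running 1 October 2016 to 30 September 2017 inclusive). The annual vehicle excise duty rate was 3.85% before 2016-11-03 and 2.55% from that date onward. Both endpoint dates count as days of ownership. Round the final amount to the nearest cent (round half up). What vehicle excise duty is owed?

$166.44

2016-10-01 to 2016-11-02: 33 days at 3.85% → $15,000 × 3.85% × 33/365 = $52.2123
2016-11-03 to 2017-02-19: 109 days at 2.55% → $15,000 × 2.55% × 109/365 = $114.2260
Total = $166.4384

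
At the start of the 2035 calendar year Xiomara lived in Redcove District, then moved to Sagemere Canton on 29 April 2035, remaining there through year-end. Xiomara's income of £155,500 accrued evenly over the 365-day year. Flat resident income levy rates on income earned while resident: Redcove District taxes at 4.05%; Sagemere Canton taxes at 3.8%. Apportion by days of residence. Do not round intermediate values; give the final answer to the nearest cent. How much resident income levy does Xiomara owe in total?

£6,034.68

Redcove District, 1 January – 28 April 2035: 118 days → £155,500 × 4.05% × 118/365 = £2,035.9849
Sagemere Canton, 29 April – 31 December 2035: 247 days → £155,500 × 3.8% × 247/365 = £3,998.6932
Total = £6,034.6781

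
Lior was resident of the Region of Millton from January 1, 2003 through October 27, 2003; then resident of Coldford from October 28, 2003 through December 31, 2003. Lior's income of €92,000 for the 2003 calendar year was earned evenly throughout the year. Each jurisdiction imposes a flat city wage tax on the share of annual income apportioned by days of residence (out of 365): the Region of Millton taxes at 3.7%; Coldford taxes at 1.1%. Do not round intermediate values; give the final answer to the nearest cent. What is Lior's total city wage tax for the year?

€2,978.03

The Region of Millton, January 1 – October 27, 2003: 300 days → €92,000 × 3.7% × 300/365 = €2,797.8082
Coldford, October 28 – December 31, 2003: 65 days → €92,000 × 1.1% × 65/365 = €180.2192
Total = €2,978.0274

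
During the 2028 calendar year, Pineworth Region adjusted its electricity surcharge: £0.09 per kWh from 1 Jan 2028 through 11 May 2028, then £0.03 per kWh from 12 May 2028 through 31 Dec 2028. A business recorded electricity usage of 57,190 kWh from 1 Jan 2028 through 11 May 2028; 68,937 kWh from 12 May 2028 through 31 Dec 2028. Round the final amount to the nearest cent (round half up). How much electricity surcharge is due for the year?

£7,215.21

1 Jan – 11 May 2028: 57,190 kWh at £0.09/kWh → £5,147.10
12 May – 31 Dec 2028: 68,937 kWh at £0.03/kWh → £2,068.11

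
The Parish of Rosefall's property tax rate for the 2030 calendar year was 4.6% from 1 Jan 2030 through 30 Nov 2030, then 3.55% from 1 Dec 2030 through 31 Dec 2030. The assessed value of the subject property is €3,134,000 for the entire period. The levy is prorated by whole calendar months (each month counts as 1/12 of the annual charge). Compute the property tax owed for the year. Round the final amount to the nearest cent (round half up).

€141,421.75

1 Jan – 30 Nov 2030: 11 months at 4.6% → €3,134,000 × 4.6% × 11/12 = €132,150.3333
1 Dec – 31 Dec 2030: 1 month at 3.55% → €3,134,000 × 3.55% × 1/12 = €9,271.4167
Total = €141,421.7500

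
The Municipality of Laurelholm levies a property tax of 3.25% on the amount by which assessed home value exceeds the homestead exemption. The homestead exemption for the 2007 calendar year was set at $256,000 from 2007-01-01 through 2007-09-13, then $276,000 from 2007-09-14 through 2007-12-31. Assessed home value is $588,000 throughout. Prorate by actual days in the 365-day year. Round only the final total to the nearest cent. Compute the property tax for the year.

$10,595.89

2007-01-01 to 2007-09-13: 256 days, exemption $256,000 → ($588,000 − $256,000) × 3.25% × 256/365 = $7,567.7808
2007-09-14 to 2007-12-31: 109 days, exemption $276,000 → ($588,000 − $276,000) × 3.25% × 109/365 = $3,028.1096
Total = $10,595.8904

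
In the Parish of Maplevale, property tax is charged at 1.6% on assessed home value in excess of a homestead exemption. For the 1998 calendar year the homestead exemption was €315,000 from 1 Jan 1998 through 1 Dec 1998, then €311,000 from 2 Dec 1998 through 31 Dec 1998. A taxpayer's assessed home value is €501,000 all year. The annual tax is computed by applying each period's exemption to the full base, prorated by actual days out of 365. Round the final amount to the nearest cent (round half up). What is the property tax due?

1 Jan – 1 Dec 1998: 335 days, exemption €315,000 → (€501,000 − €315,000) × 1.6% × 335/365 = €2,731.3973
2 Dec – 31 Dec 1998: 30 days, exemption €311,000 → (€501,000 − €311,000) × 1.6% × 30/365 = €249.8630
Total = €2,981.2603

€2,981.26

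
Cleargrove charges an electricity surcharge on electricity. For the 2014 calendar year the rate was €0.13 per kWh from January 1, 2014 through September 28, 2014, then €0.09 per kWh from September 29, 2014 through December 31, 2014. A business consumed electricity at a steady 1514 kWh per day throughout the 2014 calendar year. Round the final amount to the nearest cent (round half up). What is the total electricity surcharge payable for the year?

€66,146.66

January 1 – September 28, 2014: 271 days × 1514 kWh/day = 410,294 kWh at €0.13/kWh → €53,338.22
September 29 – December 31, 2014: 94 days × 1514 kWh/day = 142,316 kWh at €0.09/kWh → €12,808.44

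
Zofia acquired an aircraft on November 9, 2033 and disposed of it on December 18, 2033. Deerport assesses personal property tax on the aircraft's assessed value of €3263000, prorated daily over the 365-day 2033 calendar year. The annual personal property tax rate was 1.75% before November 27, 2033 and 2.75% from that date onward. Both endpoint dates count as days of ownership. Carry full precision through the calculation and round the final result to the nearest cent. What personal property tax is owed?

November 9 – November 26, 2033: 18 days at 1.75% → €3263000 × 1.75% × 18/365 = €2816.0137
November 27 – December 18, 2033: 22 days at 2.75% → €3263000 × 2.75% × 22/365 = €5408.5342
Total = €8224.5479

€8224.55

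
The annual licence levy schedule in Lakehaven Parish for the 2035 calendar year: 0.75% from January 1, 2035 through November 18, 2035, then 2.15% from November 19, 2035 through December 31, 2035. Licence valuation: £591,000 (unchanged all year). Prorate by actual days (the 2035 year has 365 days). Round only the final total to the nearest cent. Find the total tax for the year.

January 1 – November 18, 2035: 322 days at 0.75% → £591,000 × 0.75% × 322/365 = £3,910.3151
November 19 – December 31, 2035: 43 days at 2.15% → £591,000 × 2.15% × 43/365 = £1,496.9301
Total = £5,407.2452

£5,407.25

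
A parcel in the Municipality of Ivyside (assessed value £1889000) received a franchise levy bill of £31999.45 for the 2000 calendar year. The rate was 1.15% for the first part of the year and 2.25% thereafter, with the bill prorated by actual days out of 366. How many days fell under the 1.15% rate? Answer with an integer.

Let d = days at the first rate; then 366 − d days at the second rate.
£1889000 × [1.15%·d + 2.25%·(366−d)] / 366 = £31999.45
Solving gives d = 185, so the new rate took effect on 4 July 2000.

185 days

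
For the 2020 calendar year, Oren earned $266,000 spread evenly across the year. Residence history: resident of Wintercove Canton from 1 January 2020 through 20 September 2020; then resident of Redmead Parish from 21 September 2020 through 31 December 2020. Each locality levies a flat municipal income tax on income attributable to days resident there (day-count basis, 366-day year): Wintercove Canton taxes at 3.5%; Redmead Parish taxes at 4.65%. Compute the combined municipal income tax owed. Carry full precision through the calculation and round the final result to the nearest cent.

Wintercove Canton, 1 January – 20 September 2020: 264 days → $266,000 × 3.5% × 264/366 = $6,715.4098
Redmead Parish, 21 September – 31 December 2020: 102 days → $266,000 × 4.65% × 102/366 = $3,447.0984
Total = $10,162.5082

$10,162.51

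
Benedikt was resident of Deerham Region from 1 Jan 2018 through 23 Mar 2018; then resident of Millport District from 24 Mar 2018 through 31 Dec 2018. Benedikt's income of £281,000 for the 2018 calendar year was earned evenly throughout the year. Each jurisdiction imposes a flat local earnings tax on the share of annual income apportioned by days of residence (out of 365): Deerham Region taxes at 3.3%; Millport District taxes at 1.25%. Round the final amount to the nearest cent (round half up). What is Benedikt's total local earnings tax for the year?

£4,806.64

Deerham Region, 1 Jan – 23 Mar 2018: 82 days → £281,000 × 3.3% × 82/365 = £2,083.2493
Millport District, 24 Mar – 31 Dec 2018: 283 days → £281,000 × 1.25% × 283/365 = £2,723.3904
Total = £4,806.6397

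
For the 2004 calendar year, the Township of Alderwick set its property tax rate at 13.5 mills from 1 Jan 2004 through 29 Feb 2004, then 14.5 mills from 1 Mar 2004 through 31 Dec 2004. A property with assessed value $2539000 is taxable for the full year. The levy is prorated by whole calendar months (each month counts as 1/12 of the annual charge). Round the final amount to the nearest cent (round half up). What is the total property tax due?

$36392.33

1 Jan – 29 Feb 2004: 2 months at 13.5 mills → $2539000 × 1.35% × 2/12 = $5712.7500
1 Mar – 31 Dec 2004: 10 months at 14.5 mills → $2539000 × 1.45% × 10/12 = $30679.5833
Total = $36392.3333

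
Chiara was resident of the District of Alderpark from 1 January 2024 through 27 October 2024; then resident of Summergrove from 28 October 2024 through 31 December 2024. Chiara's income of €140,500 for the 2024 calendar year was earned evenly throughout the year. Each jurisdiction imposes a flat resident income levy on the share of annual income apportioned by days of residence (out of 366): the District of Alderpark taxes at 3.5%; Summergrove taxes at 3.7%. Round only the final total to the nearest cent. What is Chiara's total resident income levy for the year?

€4,967.40

The District of Alderpark, 1 January – 27 October 2024: 301 days → €140,500 × 3.5% × 301/366 = €4,044.1735
Summergrove, 28 October – 31 December 2024: 65 days → €140,500 × 3.7% × 65/366 = €923.2309
Total = €4,967.4044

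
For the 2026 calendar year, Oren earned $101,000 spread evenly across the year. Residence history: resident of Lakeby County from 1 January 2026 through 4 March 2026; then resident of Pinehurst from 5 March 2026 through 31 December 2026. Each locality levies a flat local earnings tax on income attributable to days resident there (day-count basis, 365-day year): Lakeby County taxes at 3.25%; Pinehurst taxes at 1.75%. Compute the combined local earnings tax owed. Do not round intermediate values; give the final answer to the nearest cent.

$2,028.99

Lakeby County, 1 January – 4 March 2026: 63 days → $101,000 × 3.25% × 63/365 = $566.5685
Pinehurst, 5 March – 31 December 2026: 302 days → $101,000 × 1.75% × 302/365 = $1,462.4247
Total = $2,028.9932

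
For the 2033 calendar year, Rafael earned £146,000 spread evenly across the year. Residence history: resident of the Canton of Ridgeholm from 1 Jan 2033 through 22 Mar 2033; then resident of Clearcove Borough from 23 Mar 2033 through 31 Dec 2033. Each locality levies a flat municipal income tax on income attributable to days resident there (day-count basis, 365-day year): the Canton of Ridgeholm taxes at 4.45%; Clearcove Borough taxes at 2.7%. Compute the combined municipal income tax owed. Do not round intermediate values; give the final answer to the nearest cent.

£4,509.00

The Canton of Ridgeholm, 1 Jan – 22 Mar 2033: 81 days → £146,000 × 4.45% × 81/365 = £1,441.8000
Clearcove Borough, 23 Mar – 31 Dec 2033: 284 days → £146,000 × 2.7% × 284/365 = £3,067.2000
Total = £4,509.0000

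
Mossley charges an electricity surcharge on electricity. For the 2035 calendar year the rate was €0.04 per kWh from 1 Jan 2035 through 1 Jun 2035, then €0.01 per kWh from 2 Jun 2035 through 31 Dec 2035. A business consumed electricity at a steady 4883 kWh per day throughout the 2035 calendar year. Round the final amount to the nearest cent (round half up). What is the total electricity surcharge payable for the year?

€40089.43

1 Jan – 1 Jun 2035: 152 days × 4883 kWh/day = 742,216 kWh at €0.04/kWh → €29688.64
2 Jun – 31 Dec 2035: 213 days × 4883 kWh/day = 1,040,079 kWh at €0.01/kWh → €10400.79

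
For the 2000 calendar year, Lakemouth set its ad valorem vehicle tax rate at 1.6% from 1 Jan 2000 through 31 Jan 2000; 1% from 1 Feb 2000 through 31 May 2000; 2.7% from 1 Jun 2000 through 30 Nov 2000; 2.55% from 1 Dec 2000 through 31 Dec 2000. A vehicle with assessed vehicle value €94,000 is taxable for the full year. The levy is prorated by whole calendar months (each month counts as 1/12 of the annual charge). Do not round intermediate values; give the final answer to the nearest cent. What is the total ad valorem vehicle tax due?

€1,907.42

1 Jan – 31 Jan 2000: 1 month at 1.6% → €94,000 × 1.6% × 1/12 = €125.3333
1 Feb – 31 May 2000: 4 months at 1% → €94,000 × 1% × 4/12 = €313.3333
1 Jun – 30 Nov 2000: 6 months at 2.7% → €94,000 × 2.7% × 6/12 = €1,269.0000
1 Dec – 31 Dec 2000: 1 month at 2.55% → €94,000 × 2.55% × 1/12 = €199.7500
Total = €1,907.4167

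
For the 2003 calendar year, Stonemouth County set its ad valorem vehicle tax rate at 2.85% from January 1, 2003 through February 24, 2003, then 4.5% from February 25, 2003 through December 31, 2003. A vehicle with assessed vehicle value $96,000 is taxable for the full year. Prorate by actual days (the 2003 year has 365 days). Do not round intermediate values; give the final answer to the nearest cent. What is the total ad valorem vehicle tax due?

$4,081.32

January 1 – February 24, 2003: 55 days at 2.85% → $96,000 × 2.85% × 55/365 = $412.2740
February 25 – December 31, 2003: 310 days at 4.5% → $96,000 × 4.5% × 310/365 = $3,669.0411
Total = $4,081.3151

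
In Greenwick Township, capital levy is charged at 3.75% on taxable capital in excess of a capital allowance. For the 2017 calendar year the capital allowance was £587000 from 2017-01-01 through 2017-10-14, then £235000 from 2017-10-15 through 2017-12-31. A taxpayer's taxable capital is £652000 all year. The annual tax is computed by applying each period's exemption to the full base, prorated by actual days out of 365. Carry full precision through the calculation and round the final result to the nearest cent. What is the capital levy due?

£5258.32

2017-01-01 to 2017-10-14: 287 days, exemption £587000 → (£652000 − £587000) × 3.75% × 287/365 = £1916.6096
2017-10-15 to 2017-12-31: 78 days, exemption £235000 → (£652000 − £235000) × 3.75% × 78/365 = £3341.7123
Total = £5258.3219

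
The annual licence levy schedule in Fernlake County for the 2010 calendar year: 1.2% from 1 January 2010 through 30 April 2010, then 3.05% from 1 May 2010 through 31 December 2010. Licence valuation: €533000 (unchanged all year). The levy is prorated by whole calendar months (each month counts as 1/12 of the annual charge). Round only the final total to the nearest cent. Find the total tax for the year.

€12969.67

1 January – 30 April 2010: 4 months at 1.2% → €533000 × 1.2% × 4/12 = €2132.0000
1 May – 31 December 2010: 8 months at 3.05% → €533000 × 3.05% × 8/12 = €10837.6667
Total = €12969.6667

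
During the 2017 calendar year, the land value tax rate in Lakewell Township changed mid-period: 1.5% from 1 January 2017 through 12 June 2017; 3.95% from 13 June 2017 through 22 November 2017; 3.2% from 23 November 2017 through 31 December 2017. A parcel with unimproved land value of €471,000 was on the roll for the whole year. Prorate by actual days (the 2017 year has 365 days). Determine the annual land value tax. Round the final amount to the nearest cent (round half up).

€13,073.80

1 January – 12 June 2017: 163 days at 1.5% → €471,000 × 1.5% × 163/365 = €3,155.0548
13 June – 22 November 2017: 163 days at 3.95% → €471,000 × 3.95% × 163/365 = €8,308.3110
23 November – 31 December 2017: 39 days at 3.2% → €471,000 × 3.2% × 39/365 = €1,610.4329
Total = €13,073.7986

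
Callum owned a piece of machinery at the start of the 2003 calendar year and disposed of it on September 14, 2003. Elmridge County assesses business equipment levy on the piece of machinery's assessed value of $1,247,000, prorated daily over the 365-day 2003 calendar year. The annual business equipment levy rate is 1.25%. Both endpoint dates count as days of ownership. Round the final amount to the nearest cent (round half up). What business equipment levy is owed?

$10,975.31

Days held (January 1 – September 14, 2003): 257 out of 365
Tax = $1,247,000 × 1.25% × 257/365 = $10,975.3082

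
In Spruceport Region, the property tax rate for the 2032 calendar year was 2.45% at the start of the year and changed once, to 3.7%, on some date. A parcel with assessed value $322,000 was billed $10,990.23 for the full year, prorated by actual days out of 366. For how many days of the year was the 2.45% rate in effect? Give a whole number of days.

Let d = days at the first rate; then 366 − d days at the second rate.
$322,000 × [2.45%·d + 3.7%·(366−d)] / 366 = $10,990.23
Solving gives d = 84, so the new rate took effect on 25 March 2032.

84 days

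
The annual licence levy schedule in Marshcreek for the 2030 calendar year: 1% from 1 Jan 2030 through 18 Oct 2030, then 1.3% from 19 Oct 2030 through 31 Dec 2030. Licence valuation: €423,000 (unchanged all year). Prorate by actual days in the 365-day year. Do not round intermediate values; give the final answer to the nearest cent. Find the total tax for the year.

€4,487.28

1 Jan – 18 Oct 2030: 291 days at 1% → €423,000 × 1% × 291/365 = €3,372.4110
19 Oct – 31 Dec 2030: 74 days at 1.3% → €423,000 × 1.3% × 74/365 = €1,114.8658
Total = €4,487.2767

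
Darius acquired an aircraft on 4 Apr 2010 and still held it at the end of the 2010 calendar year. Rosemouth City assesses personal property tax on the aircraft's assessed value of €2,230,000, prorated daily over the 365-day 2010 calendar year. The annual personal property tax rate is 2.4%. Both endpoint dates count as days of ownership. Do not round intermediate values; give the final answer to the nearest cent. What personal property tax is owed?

Days held (4 Apr – 31 Dec 2010): 272 out of 365
Tax = €2,230,000 × 2.4% × 272/365 = €39,883.3973

€39,883.40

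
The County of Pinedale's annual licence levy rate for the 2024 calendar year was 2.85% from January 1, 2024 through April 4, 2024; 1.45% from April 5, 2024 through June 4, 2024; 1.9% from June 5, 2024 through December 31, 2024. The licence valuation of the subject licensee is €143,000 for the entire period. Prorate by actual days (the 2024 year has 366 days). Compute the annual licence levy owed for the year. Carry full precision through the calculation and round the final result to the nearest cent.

January 1 – April 4, 2024: 95 days at 2.85% → €143,000 × 2.85% × 95/366 = €1,057.8484
April 5 – June 4, 2024: 61 days at 1.45% → €143,000 × 1.45% × 61/366 = €345.5833
June 5 – December 31, 2024: 210 days at 1.9% → €143,000 × 1.9% × 210/366 = €1,558.9344
Total = €2,962.3661

€2,962.37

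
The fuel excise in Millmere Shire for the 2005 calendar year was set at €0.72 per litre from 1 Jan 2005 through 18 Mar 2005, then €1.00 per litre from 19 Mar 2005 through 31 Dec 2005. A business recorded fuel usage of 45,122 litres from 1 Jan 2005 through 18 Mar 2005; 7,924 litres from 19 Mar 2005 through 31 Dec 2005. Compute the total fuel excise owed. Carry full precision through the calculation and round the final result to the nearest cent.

€40411.84

1 Jan – 18 Mar 2005: 45,122 litres at €0.72/litre → €32487.84
19 Mar – 31 Dec 2005: 7,924 litres at €1.00/litre → €7924.00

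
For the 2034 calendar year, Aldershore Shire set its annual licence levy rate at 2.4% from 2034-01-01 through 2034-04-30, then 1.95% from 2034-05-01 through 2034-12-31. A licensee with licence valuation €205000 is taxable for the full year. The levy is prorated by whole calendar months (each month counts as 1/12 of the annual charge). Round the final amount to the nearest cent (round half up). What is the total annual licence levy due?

2034-01-01 to 2034-04-30: 4 months at 2.4% → €205000 × 2.4% × 4/12 = €1640.0000
2034-05-01 to 2034-12-31: 8 months at 1.95% → €205000 × 1.95% × 8/12 = €2665.0000
Total = €4305.0000

€4305.00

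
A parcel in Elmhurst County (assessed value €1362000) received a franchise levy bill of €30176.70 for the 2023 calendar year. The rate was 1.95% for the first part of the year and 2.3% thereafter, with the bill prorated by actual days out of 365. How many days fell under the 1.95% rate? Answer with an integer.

88 days

Let d = days at the first rate; then 365 − d days at the second rate.
€1362000 × [1.95%·d + 2.3%·(365−d)] / 365 = €30176.70
Solving gives d = 88, so the new rate took effect on March 30, 2023.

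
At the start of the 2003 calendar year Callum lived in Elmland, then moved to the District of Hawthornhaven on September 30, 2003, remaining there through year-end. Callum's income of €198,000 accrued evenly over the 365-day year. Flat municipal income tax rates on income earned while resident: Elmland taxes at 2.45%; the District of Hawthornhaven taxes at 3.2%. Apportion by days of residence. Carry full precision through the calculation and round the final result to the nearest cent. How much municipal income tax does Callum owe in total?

€5,229.37

Elmland, January 1 – September 29, 2003: 272 days → €198,000 × 2.45% × 272/365 = €3,614.9918
The District of Hawthornhaven, September 30 – December 31, 2003: 93 days → €198,000 × 3.2% × 93/365 = €1,614.3781
Total = €5,229.3699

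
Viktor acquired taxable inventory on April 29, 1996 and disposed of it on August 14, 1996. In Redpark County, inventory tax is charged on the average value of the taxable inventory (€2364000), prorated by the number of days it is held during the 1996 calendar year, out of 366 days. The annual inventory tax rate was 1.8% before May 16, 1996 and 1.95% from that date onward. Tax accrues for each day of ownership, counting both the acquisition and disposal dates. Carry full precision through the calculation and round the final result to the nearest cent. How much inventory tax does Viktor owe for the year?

€13437.98

April 29 – May 15, 1996: 17 days at 1.8% → €2364000 × 1.8% × 17/366 = €1976.4590
May 16 – August 14, 1996: 91 days at 1.95% → €2364000 × 1.95% × 91/366 = €11461.5246
Total = €13437.9836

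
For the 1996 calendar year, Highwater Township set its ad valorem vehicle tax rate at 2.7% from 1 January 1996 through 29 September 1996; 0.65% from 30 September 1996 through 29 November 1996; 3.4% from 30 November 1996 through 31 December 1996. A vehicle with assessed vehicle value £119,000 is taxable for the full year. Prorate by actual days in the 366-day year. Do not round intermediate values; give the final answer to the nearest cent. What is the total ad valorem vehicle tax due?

1 January – 29 September 1996: 273 days at 2.7% → £119,000 × 2.7% × 273/366 = £2,396.5820
30 September – 29 November 1996: 61 days at 0.65% → £119,000 × 0.65% × 61/366 = £128.9167
30 November – 31 December 1996: 32 days at 3.4% → £119,000 × 3.4% × 32/366 = £353.7486
Total = £2,879.2473

£2,879.25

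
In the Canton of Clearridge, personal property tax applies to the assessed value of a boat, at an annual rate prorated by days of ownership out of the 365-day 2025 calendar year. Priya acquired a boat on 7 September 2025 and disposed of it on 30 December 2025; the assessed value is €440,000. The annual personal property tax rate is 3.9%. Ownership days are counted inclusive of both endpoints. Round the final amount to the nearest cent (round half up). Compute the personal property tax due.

Days held (7 September – 30 December 2025): 115 out of 365
Tax = €440,000 × 3.9% × 115/365 = €5,406.5753

€5,406.58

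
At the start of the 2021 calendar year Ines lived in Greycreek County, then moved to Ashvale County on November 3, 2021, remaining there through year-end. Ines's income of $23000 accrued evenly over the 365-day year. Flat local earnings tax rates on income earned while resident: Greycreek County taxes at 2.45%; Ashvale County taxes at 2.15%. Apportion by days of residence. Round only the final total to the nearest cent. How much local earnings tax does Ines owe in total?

Greycreek County, January 1 – November 2, 2021: 306 days → $23000 × 2.45% × 306/365 = $472.4137
Ashvale County, November 3 – December 31, 2021: 59 days → $23000 × 2.15% × 59/365 = $79.9329
Total = $552.3466

$552.35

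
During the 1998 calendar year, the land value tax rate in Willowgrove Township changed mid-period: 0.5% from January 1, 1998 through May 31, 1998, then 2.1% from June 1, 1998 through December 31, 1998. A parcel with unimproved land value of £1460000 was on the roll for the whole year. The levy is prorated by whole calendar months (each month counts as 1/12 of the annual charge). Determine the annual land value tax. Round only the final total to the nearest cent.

January 1 – May 31, 1998: 5 months at 0.5% → £1460000 × 0.5% × 5/12 = £3041.6667
June 1 – December 31, 1998: 7 months at 2.1% → £1460000 × 2.1% × 7/12 = £17885.0000
Total = £20926.6667

£20926.67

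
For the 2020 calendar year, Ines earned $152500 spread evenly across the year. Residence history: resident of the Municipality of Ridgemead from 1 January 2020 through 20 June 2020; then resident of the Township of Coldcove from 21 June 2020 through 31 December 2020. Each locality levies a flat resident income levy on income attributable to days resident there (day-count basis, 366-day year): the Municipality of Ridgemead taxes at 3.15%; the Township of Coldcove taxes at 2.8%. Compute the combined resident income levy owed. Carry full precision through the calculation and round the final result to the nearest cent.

$4520.83

The Municipality of Ridgemead, 1 January – 20 June 2020: 172 days → $152500 × 3.15% × 172/366 = $2257.5000
The Township of Coldcove, 21 June – 31 December 2020: 194 days → $152500 × 2.8% × 194/366 = $2263.3333
Total = $4520.8333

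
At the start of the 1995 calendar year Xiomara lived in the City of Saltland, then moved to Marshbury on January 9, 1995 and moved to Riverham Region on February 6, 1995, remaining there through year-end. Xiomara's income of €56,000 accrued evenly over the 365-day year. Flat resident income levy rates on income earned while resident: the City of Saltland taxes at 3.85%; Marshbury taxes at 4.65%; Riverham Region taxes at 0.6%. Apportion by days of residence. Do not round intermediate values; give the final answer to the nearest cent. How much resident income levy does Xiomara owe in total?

€549.87

The City of Saltland, January 1 – January 8, 1995: 8 days → €56,000 × 3.85% × 8/365 = €47.2548
Marshbury, January 9 – February 5, 1995: 28 days → €56,000 × 4.65% × 28/365 = €199.7589
Riverham Region, February 6 – December 31, 1995: 329 days → €56,000 × 0.6% × 329/365 = €302.8603
Total = €549.8740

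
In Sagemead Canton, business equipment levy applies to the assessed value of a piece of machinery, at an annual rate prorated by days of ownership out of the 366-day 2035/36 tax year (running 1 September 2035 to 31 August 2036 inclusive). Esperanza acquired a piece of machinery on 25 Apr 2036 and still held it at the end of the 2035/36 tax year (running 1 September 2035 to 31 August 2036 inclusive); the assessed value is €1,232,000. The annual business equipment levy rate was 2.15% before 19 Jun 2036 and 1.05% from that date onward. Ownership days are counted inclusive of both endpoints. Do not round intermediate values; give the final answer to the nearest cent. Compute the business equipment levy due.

25 Apr – 18 Jun 2036: 55 days at 2.15% → €1,232,000 × 2.15% × 55/366 = €3,980.4372
19 Jun – 31 Aug 2036: 74 days at 1.05% → €1,232,000 × 1.05% × 74/366 = €2,615.4754
Total = €6,595.9126

€6,595.91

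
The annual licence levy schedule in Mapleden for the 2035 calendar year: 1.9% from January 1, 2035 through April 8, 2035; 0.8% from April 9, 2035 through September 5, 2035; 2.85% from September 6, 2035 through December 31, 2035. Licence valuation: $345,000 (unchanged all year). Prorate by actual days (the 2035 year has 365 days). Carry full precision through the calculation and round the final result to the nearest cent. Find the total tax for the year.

January 1 – April 8, 2035: 98 days at 1.9% → $345,000 × 1.9% × 98/365 = $1,759.9726
April 9 – September 5, 2035: 150 days at 0.8% → $345,000 × 0.8% × 150/365 = $1,134.2466
September 6 – December 31, 2035: 117 days at 2.85% → $345,000 × 2.85% × 117/365 = $3,151.7877
Total = $6,046.0068

$6,046.01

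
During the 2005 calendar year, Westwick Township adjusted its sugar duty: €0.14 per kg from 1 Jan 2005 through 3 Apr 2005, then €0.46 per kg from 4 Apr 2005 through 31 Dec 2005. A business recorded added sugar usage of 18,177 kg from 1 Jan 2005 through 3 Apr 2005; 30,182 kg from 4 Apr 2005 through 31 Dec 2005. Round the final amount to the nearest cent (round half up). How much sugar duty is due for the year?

€16,428.50

1 Jan – 3 Apr 2005: 18,177 kg at €0.14/kg → €2,544.78
4 Apr – 31 Dec 2005: 30,182 kg at €0.46/kg → €13,883.72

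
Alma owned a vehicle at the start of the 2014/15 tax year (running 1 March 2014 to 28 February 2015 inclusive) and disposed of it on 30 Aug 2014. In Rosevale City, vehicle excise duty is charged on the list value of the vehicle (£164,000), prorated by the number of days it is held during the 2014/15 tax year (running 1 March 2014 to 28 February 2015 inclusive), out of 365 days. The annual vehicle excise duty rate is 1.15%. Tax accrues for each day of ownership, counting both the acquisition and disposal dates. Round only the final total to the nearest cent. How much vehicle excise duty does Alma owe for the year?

Days held (1 Mar – 30 Aug 2014): 183 out of 365
Tax = £164,000 × 1.15% × 183/365 = £945.5836

£945.58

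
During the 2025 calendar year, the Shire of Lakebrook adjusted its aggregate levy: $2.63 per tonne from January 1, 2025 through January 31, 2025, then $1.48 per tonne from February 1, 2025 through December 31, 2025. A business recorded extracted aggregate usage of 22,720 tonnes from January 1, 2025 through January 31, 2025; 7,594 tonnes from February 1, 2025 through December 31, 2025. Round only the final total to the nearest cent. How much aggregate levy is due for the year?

$70,992.72

January 1 – January 31, 2025: 22,720 tonnes at $2.63/tonne → $59,753.60
February 1 – December 31, 2025: 7,594 tonnes at $1.48/tonne → $11,239.12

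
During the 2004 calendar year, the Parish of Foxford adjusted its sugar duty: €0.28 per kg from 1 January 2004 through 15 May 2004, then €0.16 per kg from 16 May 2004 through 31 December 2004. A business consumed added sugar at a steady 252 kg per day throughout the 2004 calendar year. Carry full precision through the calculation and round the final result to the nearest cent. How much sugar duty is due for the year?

1 January – 15 May 2004: 136 days × 252 kg/day = 34,272 kg at €0.28/kg → €9,596.16
16 May – 31 December 2004: 230 days × 252 kg/day = 57,960 kg at €0.16/kg → €9,273.60

€18,869.76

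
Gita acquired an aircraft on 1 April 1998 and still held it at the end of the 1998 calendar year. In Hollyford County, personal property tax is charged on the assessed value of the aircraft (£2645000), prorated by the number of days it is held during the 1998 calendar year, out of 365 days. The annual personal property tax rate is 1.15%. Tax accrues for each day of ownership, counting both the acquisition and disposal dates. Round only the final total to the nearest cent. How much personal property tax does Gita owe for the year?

Days held (1 April – 31 December 1998): 275 out of 365
Tax = £2645000 × 1.15% × 275/365 = £22917.2945

£22917.29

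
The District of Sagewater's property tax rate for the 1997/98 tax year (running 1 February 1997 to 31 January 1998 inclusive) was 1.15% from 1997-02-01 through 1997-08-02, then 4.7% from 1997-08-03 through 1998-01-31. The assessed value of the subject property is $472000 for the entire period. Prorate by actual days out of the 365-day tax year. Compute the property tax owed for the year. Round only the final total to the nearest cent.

$13783.05

1997-02-01 to 1997-08-02: 183 days at 1.15% → $472000 × 1.15% × 183/365 = $2721.4356
1997-08-03 to 1998-01-31: 182 days at 4.7% → $472000 × 4.7% × 182/365 = $11061.6110
Total = $13783.0466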